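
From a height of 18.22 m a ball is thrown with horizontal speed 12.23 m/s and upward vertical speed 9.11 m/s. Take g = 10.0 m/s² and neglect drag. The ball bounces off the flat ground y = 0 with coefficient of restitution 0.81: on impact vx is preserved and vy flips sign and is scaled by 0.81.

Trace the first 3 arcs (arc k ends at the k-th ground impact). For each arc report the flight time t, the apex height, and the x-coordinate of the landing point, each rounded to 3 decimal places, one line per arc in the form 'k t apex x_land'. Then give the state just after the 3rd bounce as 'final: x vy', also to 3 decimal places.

1 3.026 22.370 37.010
2 3.427 14.677 78.917
3 2.776 9.629 112.861
final: 112.861 11.241

Arc 1: start y=18.220, vy=9.110 → t=3.026, apex=22.370, x_land=37.010, impact vy=-21.152
  bounce: vy ← 0.81·21.152 = 17.133
Arc 2: start y=0.000, vy=17.133 → t=3.427, apex=14.677, x_land=78.917, impact vy=-17.133
  bounce: vy ← 0.81·17.133 = 13.878
Arc 3: start y=0.000, vy=13.878 → t=2.776, apex=9.629, x_land=112.861, impact vy=-13.878
  bounce: vy ← 0.81·13.878 = 11.241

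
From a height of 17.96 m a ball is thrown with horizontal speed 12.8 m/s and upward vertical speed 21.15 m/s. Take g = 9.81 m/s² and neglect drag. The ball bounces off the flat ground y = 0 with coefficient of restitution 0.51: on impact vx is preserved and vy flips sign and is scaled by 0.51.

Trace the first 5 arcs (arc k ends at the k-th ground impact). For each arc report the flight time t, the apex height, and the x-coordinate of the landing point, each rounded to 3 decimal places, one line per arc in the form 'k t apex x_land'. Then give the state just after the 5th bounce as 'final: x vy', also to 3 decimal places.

1 5.039 40.759 64.494
2 2.940 10.601 102.130
3 1.500 2.757 121.325
4 0.765 0.717 131.114
5 0.390 0.187 136.106
final: 136.106 0.976

Arc 1: start y=17.960, vy=21.150 → t=5.039, apex=40.759, x_land=64.494, impact vy=-28.279
  bounce: vy ← 0.51·28.279 = 14.422
Arc 2: start y=0.000, vy=14.422 → t=2.940, apex=10.601, x_land=102.130, impact vy=-14.422
  bounce: vy ← 0.51·14.422 = 7.355
Arc 3: start y=0.000, vy=7.355 → t=1.500, apex=2.757, x_land=121.325, impact vy=-7.355
  bounce: vy ← 0.51·7.355 = 3.751
Arc 4: start y=0.000, vy=3.751 → t=0.765, apex=0.717, x_land=131.114, impact vy=-3.751
  bounce: vy ← 0.51·3.751 = 1.913
Arc 5: start y=0.000, vy=1.913 → t=0.390, apex=0.187, x_land=136.106, impact vy=-1.913
  bounce: vy ← 0.51·1.913 = 0.976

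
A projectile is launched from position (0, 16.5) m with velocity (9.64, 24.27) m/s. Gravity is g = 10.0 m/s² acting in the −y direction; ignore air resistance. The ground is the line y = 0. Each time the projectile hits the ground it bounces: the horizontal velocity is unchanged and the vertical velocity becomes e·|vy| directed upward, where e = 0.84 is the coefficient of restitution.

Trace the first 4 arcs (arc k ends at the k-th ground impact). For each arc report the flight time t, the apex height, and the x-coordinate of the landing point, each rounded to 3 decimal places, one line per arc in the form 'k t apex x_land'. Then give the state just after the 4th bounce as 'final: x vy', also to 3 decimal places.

1 5.459 45.952 52.620
2 5.093 32.423 101.717
3 4.278 22.878 142.958
4 3.594 16.143 177.601
final: 177.601 15.093

Arc 1: start y=16.500, vy=24.270 → t=5.459, apex=45.952, x_land=52.620, impact vy=-30.316
  bounce: vy ← 0.84·30.316 = 25.465
Arc 2: start y=0.000, vy=25.465 → t=5.093, apex=32.423, x_land=101.717, impact vy=-25.465
  bounce: vy ← 0.84·25.465 = 21.391
Arc 3: start y=0.000, vy=21.391 → t=4.278, apex=22.878, x_land=142.958, impact vy=-21.391
  bounce: vy ← 0.84·21.391 = 17.968
Arc 4: start y=0.000, vy=17.968 → t=3.594, apex=16.143, x_land=177.601, impact vy=-17.968
  bounce: vy ← 0.84·17.968 = 15.093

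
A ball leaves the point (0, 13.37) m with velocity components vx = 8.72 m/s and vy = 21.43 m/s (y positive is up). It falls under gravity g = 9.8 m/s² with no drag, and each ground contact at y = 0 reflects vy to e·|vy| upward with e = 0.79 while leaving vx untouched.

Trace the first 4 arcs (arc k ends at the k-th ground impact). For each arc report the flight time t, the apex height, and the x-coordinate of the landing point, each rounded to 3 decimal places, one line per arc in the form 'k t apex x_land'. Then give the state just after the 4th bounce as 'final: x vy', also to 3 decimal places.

Arc 1: start y=13.370, vy=21.430 → t=4.927, apex=36.801, x_land=42.966, impact vy=-26.857
  bounce: vy ← 0.79·26.857 = 21.217
Arc 2: start y=0.000, vy=21.217 → t=4.330, apex=22.967, x_land=80.723, impact vy=-21.217
  bounce: vy ← 0.79·21.217 = 16.761
Arc 3: start y=0.000, vy=16.761 → t=3.421, apex=14.334, x_land=110.552, impact vy=-16.761
  bounce: vy ← 0.79·16.761 = 13.242
Arc 4: start y=0.000, vy=13.242 → t=2.702, apex=8.946, x_land=134.116, impact vy=-13.242
  bounce: vy ← 0.79·13.242 = 10.461

1 4.927 36.801 42.966
2 4.330 22.967 80.723
3 3.421 14.334 110.552
4 2.702 8.946 134.116
final: 134.116 10.461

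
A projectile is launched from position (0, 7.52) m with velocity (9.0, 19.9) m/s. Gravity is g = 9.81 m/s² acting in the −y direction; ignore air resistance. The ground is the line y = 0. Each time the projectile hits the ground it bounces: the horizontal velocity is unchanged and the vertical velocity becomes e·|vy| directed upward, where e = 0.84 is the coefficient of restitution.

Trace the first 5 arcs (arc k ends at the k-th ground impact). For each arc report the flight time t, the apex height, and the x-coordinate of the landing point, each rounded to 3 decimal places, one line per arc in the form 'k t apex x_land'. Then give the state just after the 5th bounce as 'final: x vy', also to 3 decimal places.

Arc 1: start y=7.520, vy=19.900 → t=4.405, apex=27.704, x_land=39.646, impact vy=-23.314
  bounce: vy ← 0.84·23.314 = 19.584
Arc 2: start y=0.000, vy=19.584 → t=3.993, apex=19.548, x_land=75.580, impact vy=-19.584
  bounce: vy ← 0.84·19.584 = 16.451
Arc 3: start y=0.000, vy=16.451 → t=3.354, apex=13.793, x_land=105.764, impact vy=-16.451
  bounce: vy ← 0.84·16.451 = 13.818
Arc 4: start y=0.000, vy=13.818 → t=2.817, apex=9.732, x_land=131.119, impact vy=-13.818
  bounce: vy ← 0.84·13.818 = 11.607
Arc 5: start y=0.000, vy=11.607 → t=2.366, apex=6.867, x_land=152.417, impact vy=-11.607
  bounce: vy ← 0.84·11.607 = 9.750

1 4.405 27.704 39.646
2 3.993 19.548 75.580
3 3.354 13.793 105.764
4 2.817 9.732 131.119
5 2.366 6.867 152.417
final: 152.417 9.750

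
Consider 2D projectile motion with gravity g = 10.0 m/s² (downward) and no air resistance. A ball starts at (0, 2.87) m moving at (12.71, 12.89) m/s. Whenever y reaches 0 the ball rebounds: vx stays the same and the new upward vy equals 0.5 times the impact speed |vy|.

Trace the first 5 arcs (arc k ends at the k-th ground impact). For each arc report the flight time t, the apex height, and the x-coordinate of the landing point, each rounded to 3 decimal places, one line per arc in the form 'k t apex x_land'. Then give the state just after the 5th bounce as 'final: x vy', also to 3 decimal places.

Arc 1: start y=2.870, vy=12.890 → t=2.784, apex=11.178, x_land=35.387, impact vy=-14.952
  bounce: vy ← 0.5·14.952 = 7.476
Arc 2: start y=0.000, vy=7.476 → t=1.495, apex=2.794, x_land=54.390, impact vy=-7.476
  bounce: vy ← 0.5·7.476 = 3.738
Arc 3: start y=0.000, vy=3.738 → t=0.748, apex=0.699, x_land=63.892, impact vy=-3.738
  bounce: vy ← 0.5·3.738 = 1.869
Arc 4: start y=0.000, vy=1.869 → t=0.374, apex=0.175, x_land=68.643, impact vy=-1.869
  bounce: vy ← 0.5·1.869 = 0.934
Arc 5: start y=0.000, vy=0.934 → t=0.187, apex=0.044, x_land=71.018, impact vy=-0.934
  bounce: vy ← 0.5·0.934 = 0.467

1 2.784 11.178 35.387
2 1.495 2.794 54.390
3 0.748 0.699 63.892
4 0.374 0.175 68.643
5 0.187 0.044 71.018
final: 71.018 0.467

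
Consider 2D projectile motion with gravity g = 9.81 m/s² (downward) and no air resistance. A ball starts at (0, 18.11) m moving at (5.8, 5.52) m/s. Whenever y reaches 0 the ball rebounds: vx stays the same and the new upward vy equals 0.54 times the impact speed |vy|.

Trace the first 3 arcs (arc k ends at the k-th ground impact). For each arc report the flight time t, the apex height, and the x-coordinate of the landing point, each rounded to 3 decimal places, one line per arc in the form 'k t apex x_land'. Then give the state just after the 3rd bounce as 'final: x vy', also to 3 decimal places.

1 2.565 19.663 14.876
2 2.162 5.734 27.418
3 1.168 1.672 34.191
final: 34.191 3.093

Arc 1: start y=18.110, vy=5.520 → t=2.565, apex=19.663, x_land=14.876, impact vy=-19.642
  bounce: vy ← 0.54·19.642 = 10.606
Arc 2: start y=0.000, vy=10.606 → t=2.162, apex=5.734, x_land=27.418, impact vy=-10.606
  bounce: vy ← 0.54·10.606 = 5.727
Arc 3: start y=0.000, vy=5.727 → t=1.168, apex=1.672, x_land=34.191, impact vy=-5.727
  bounce: vy ← 0.54·5.727 = 3.093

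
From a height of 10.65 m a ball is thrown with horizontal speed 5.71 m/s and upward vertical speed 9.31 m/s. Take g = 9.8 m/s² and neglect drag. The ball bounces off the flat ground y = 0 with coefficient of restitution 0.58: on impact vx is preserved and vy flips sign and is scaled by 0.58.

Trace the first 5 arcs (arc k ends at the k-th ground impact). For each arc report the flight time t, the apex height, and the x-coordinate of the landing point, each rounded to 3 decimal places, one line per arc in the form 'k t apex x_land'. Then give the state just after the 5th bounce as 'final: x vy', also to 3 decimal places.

Arc 1: start y=10.650, vy=9.310 → t=2.704, apex=15.072, x_land=15.439, impact vy=-17.188
  bounce: vy ← 0.58·17.188 = 9.969
Arc 2: start y=0.000, vy=9.969 → t=2.034, apex=5.070, x_land=27.056, impact vy=-9.969
  bounce: vy ← 0.58·9.969 = 5.782
Arc 3: start y=0.000, vy=5.782 → t=1.180, apex=1.706, x_land=33.793, impact vy=-5.782
  bounce: vy ← 0.58·5.782 = 3.354
Arc 4: start y=0.000, vy=3.354 → t=0.684, apex=0.574, x_land=37.701, impact vy=-3.354
  bounce: vy ← 0.58·3.354 = 1.945
Arc 5: start y=0.000, vy=1.945 → t=0.397, apex=0.193, x_land=39.968, impact vy=-1.945
  bounce: vy ← 0.58·1.945 = 1.128

1 2.704 15.072 15.439
2 2.034 5.070 27.056
3 1.180 1.706 33.793
4 0.684 0.574 37.701
5 0.397 0.193 39.968
final: 39.968 1.128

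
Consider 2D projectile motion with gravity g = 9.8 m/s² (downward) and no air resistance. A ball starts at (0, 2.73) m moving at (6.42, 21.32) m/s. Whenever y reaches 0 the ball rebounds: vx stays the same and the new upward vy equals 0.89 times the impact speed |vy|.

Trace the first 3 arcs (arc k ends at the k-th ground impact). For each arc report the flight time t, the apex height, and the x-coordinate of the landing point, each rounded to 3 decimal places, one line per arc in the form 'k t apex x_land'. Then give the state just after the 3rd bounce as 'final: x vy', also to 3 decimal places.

1 4.476 25.921 28.733
2 4.094 20.532 55.016
3 3.644 16.263 78.408
final: 78.408 15.890

Arc 1: start y=2.730, vy=21.320 → t=4.476, apex=25.921, x_land=28.733, impact vy=-22.540
  bounce: vy ← 0.89·22.540 = 20.061
Arc 2: start y=0.000, vy=20.061 → t=4.094, apex=20.532, x_land=55.016, impact vy=-20.061
  bounce: vy ← 0.89·20.061 = 17.854
Arc 3: start y=0.000, vy=17.854 → t=3.644, apex=16.263, x_land=78.408, impact vy=-17.854
  bounce: vy ← 0.89·17.854 = 15.890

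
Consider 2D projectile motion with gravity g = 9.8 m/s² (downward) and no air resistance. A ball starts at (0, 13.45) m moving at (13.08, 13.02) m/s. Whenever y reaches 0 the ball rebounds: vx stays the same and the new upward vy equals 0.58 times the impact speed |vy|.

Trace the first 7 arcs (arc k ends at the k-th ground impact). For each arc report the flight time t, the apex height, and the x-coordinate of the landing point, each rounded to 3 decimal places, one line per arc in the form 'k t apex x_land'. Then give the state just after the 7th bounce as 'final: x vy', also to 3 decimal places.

1 3.452 22.099 45.155
2 2.463 7.434 77.378
3 1.429 2.501 96.066
4 0.829 0.841 106.906
5 0.481 0.283 113.193
6 0.279 0.095 116.839
7 0.162 0.032 118.954
final: 118.954 0.460

Arc 1: start y=13.450, vy=13.020 → t=3.452, apex=22.099, x_land=45.155, impact vy=-20.812
  bounce: vy ← 0.58·20.812 = 12.071
Arc 2: start y=0.000, vy=12.071 → t=2.463, apex=7.434, x_land=77.378, impact vy=-12.071
  bounce: vy ← 0.58·12.071 = 7.001
Arc 3: start y=0.000, vy=7.001 → t=1.429, apex=2.501, x_land=96.066, impact vy=-7.001
  bounce: vy ← 0.58·7.001 = 4.061
Arc 4: start y=0.000, vy=4.061 → t=0.829, apex=0.841, x_land=106.906, impact vy=-4.061
  bounce: vy ← 0.58·4.061 = 2.355
Arc 5: start y=0.000, vy=2.355 → t=0.481, apex=0.283, x_land=113.193, impact vy=-2.355
  bounce: vy ← 0.58·2.355 = 1.366
Arc 6: start y=0.000, vy=1.366 → t=0.279, apex=0.095, x_land=116.839, impact vy=-1.366
  bounce: vy ← 0.58·1.366 = 0.792
Arc 7: start y=0.000, vy=0.792 → t=0.162, apex=0.032, x_land=118.954, impact vy=-0.792
  bounce: vy ← 0.58·0.792 = 0.460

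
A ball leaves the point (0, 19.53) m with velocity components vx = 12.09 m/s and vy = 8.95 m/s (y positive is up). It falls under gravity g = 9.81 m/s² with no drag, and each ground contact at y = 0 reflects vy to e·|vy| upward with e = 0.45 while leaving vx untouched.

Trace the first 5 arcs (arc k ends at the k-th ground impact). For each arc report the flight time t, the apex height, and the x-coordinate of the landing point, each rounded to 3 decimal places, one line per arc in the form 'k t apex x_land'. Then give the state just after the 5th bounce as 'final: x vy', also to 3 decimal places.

Arc 1: start y=19.530, vy=8.950 → t=3.106, apex=23.613, x_land=37.557, impact vy=-21.524
  bounce: vy ← 0.45·21.524 = 9.686
Arc 2: start y=0.000, vy=9.686 → t=1.975, apex=4.782, x_land=61.430, impact vy=-9.686
  bounce: vy ← 0.45·9.686 = 4.359
Arc 3: start y=0.000, vy=4.359 → t=0.889, apex=0.968, x_land=72.174, impact vy=-4.359
  bounce: vy ← 0.45·4.359 = 1.961
Arc 4: start y=0.000, vy=1.961 → t=0.400, apex=0.196, x_land=77.008, impact vy=-1.961
  bounce: vy ← 0.45·1.961 = 0.883
Arc 5: start y=0.000, vy=0.883 → t=0.180, apex=0.040, x_land=79.184, impact vy=-0.883
  bounce: vy ← 0.45·0.883 = 0.397

1 3.106 23.613 37.557
2 1.975 4.782 61.430
3 0.889 0.968 72.174
4 0.400 0.196 77.008
5 0.180 0.040 79.184
final: 79.184 0.397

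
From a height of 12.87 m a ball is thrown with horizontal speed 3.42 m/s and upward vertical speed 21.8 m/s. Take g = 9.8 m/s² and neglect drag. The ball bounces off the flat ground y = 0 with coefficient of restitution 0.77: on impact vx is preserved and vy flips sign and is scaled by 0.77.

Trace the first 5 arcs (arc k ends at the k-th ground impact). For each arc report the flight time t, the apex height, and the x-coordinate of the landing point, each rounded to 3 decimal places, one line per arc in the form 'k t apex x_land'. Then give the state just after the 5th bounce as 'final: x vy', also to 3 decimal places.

Arc 1: start y=12.870, vy=21.800 → t=4.977, apex=37.117, x_land=17.020, impact vy=-26.972
  bounce: vy ← 0.77·26.972 = 20.768
Arc 2: start y=0.000, vy=20.768 → t=4.238, apex=22.007, x_land=31.516, impact vy=-20.768
  bounce: vy ← 0.77·20.768 = 15.992
Arc 3: start y=0.000, vy=15.992 → t=3.264, apex=13.048, x_land=42.678, impact vy=-15.992
  bounce: vy ← 0.77·15.992 = 12.314
Arc 4: start y=0.000, vy=12.314 → t=2.513, apex=7.736, x_land=51.272, impact vy=-12.314
  bounce: vy ← 0.77·12.314 = 9.481
Arc 5: start y=0.000, vy=9.481 → t=1.935, apex=4.587, x_land=57.890, impact vy=-9.481
  bounce: vy ← 0.77·9.481 = 7.301

1 4.977 37.117 17.020
2 4.238 22.007 31.516
3 3.264 13.048 42.678
4 2.513 7.736 51.272
5 1.935 4.587 57.890
final: 57.890 7.301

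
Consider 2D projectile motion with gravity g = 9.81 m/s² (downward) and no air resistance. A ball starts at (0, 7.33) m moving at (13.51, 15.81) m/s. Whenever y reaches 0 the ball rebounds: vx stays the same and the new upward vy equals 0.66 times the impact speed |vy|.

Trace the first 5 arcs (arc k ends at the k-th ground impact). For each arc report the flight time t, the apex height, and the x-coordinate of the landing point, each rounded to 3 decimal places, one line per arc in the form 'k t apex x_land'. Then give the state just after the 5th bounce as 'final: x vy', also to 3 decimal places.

1 3.634 20.070 49.101
2 2.670 8.742 85.174
3 1.762 3.808 108.982
4 1.163 1.659 124.696
5 0.768 0.723 135.066
final: 135.066 2.485

Arc 1: start y=7.330, vy=15.810 → t=3.634, apex=20.070, x_land=49.101, impact vy=-19.844
  bounce: vy ← 0.66·19.844 = 13.097
Arc 2: start y=0.000, vy=13.097 → t=2.670, apex=8.742, x_land=85.174, impact vy=-13.097
  bounce: vy ← 0.66·13.097 = 8.644
Arc 3: start y=0.000, vy=8.644 → t=1.762, apex=3.808, x_land=108.982, impact vy=-8.644
  bounce: vy ← 0.66·8.644 = 5.705
Arc 4: start y=0.000, vy=5.705 → t=1.163, apex=1.659, x_land=124.696, impact vy=-5.705
  bounce: vy ← 0.66·5.705 = 3.765
Arc 5: start y=0.000, vy=3.765 → t=0.768, apex=0.723, x_land=135.066, impact vy=-3.765
  bounce: vy ← 0.66·3.765 = 2.485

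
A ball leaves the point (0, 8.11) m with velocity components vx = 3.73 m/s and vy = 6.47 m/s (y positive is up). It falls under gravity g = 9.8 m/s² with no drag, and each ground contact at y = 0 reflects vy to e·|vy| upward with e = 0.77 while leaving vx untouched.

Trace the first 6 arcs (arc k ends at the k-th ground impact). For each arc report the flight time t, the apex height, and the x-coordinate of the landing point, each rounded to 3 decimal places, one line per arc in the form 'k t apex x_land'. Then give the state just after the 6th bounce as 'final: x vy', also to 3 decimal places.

1 2.106 10.246 7.856
2 2.227 6.075 16.162
3 1.715 3.602 22.558
4 1.320 2.135 27.483
5 1.017 1.266 31.275
6 0.783 0.751 34.195
final: 34.195 2.954

Arc 1: start y=8.110, vy=6.470 → t=2.106, apex=10.246, x_land=7.856, impact vy=-14.171
  bounce: vy ← 0.77·14.171 = 10.912
Arc 2: start y=0.000, vy=10.912 → t=2.227, apex=6.075, x_land=16.162, impact vy=-10.912
  bounce: vy ← 0.77·10.912 = 8.402
Arc 3: start y=0.000, vy=8.402 → t=1.715, apex=3.602, x_land=22.558, impact vy=-8.402
  bounce: vy ← 0.77·8.402 = 6.470
Arc 4: start y=0.000, vy=6.470 → t=1.320, apex=2.135, x_land=27.483, impact vy=-6.470
  bounce: vy ← 0.77·6.470 = 4.982
Arc 5: start y=0.000, vy=4.982 → t=1.017, apex=1.266, x_land=31.275, impact vy=-4.982
  bounce: vy ← 0.77·4.982 = 3.836
Arc 6: start y=0.000, vy=3.836 → t=0.783, apex=0.751, x_land=34.195, impact vy=-3.836
  bounce: vy ← 0.77·3.836 = 2.954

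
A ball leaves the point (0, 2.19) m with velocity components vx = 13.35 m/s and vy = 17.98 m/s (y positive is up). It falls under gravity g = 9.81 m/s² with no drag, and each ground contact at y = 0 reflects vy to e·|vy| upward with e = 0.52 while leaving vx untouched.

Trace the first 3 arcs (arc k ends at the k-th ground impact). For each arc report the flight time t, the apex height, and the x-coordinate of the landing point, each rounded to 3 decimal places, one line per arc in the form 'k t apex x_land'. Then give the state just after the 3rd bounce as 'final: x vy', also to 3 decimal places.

Arc 1: start y=2.190, vy=17.980 → t=3.784, apex=18.667, x_land=50.512, impact vy=-19.138
  bounce: vy ← 0.52·19.138 = 9.952
Arc 2: start y=0.000, vy=9.952 → t=2.029, apex=5.048, x_land=77.597, impact vy=-9.952
  bounce: vy ← 0.52·9.952 = 5.175
Arc 3: start y=0.000, vy=5.175 → t=1.055, apex=1.365, x_land=91.681, impact vy=-5.175
  bounce: vy ← 0.52·5.175 = 2.691

1 3.784 18.667 50.512
2 2.029 5.048 77.597
3 1.055 1.365 91.681
final: 91.681 2.691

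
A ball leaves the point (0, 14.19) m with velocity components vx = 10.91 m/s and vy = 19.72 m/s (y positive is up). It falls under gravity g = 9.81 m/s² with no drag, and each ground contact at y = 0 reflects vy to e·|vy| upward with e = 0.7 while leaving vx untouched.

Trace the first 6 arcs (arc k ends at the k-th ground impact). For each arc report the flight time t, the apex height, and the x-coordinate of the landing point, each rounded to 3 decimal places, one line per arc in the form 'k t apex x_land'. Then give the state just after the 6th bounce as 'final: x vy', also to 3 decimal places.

Arc 1: start y=14.190, vy=19.720 → t=4.643, apex=34.011, x_land=50.660, impact vy=-25.832
  bounce: vy ← 0.7·25.832 = 18.082
Arc 2: start y=0.000, vy=18.082 → t=3.687, apex=16.665, x_land=90.879, impact vy=-18.082
  bounce: vy ← 0.7·18.082 = 12.658
Arc 3: start y=0.000, vy=12.658 → t=2.581, apex=8.166, x_land=119.033, impact vy=-12.658
  bounce: vy ← 0.7·12.658 = 8.860
Arc 4: start y=0.000, vy=8.860 → t=1.806, apex=4.001, x_land=138.741, impact vy=-8.860
  bounce: vy ← 0.7·8.860 = 6.202
Arc 5: start y=0.000, vy=6.202 → t=1.264, apex=1.961, x_land=152.536, impact vy=-6.202
  bounce: vy ← 0.7·6.202 = 4.342
Arc 6: start y=0.000, vy=4.342 → t=0.885, apex=0.961, x_land=162.193, impact vy=-4.342
  bounce: vy ← 0.7·4.342 = 3.039

1 4.643 34.011 50.660
2 3.687 16.665 90.879
3 2.581 8.166 119.033
4 1.806 4.001 138.741
5 1.264 1.961 152.536
6 0.885 0.961 162.193
final: 162.193 3.039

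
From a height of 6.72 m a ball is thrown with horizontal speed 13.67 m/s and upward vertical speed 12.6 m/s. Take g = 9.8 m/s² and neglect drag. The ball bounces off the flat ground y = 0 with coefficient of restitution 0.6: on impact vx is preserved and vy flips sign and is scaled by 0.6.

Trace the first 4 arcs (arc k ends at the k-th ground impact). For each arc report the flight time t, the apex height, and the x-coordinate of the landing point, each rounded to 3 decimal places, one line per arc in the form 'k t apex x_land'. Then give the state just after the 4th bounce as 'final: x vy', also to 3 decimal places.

Arc 1: start y=6.720, vy=12.600 → t=3.025, apex=14.820, x_land=41.349, impact vy=-17.043
  bounce: vy ← 0.6·17.043 = 10.226
Arc 2: start y=0.000, vy=10.226 → t=2.087, apex=5.335, x_land=69.878, impact vy=-10.226
  bounce: vy ← 0.6·10.226 = 6.136
Arc 3: start y=0.000, vy=6.136 → t=1.252, apex=1.921, x_land=86.995, impact vy=-6.136
  bounce: vy ← 0.6·6.136 = 3.681
Arc 4: start y=0.000, vy=3.681 → t=0.751, apex=0.691, x_land=97.265, impact vy=-3.681
  bounce: vy ← 0.6·3.681 = 2.209

1 3.025 14.820 41.349
2 2.087 5.335 69.878
3 1.252 1.921 86.995
4 0.751 0.691 97.265
final: 97.265 2.209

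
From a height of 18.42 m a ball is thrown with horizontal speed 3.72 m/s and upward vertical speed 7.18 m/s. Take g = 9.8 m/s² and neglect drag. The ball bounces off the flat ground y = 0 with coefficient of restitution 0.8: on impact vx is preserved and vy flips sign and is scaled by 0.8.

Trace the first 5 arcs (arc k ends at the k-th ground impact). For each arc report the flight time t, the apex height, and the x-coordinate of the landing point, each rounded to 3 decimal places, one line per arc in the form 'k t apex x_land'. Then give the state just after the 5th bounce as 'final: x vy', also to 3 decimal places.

1 2.805 21.050 10.436
2 3.316 13.472 22.772
3 2.653 8.622 32.642
4 2.122 5.518 40.537
5 1.698 3.532 46.853
final: 46.853 6.656

Arc 1: start y=18.420, vy=7.180 → t=2.805, apex=21.050, x_land=10.436, impact vy=-20.312
  bounce: vy ← 0.8·20.312 = 16.250
Arc 2: start y=0.000, vy=16.250 → t=3.316, apex=13.472, x_land=22.772, impact vy=-16.250
  bounce: vy ← 0.8·16.250 = 13.000
Arc 3: start y=0.000, vy=13.000 → t=2.653, apex=8.622, x_land=32.642, impact vy=-13.000
  bounce: vy ← 0.8·13.000 = 10.400
Arc 4: start y=0.000, vy=10.400 → t=2.122, apex=5.518, x_land=40.537, impact vy=-10.400
  bounce: vy ← 0.8·10.400 = 8.320
Arc 5: start y=0.000, vy=8.320 → t=1.698, apex=3.532, x_land=46.853, impact vy=-8.320
  bounce: vy ← 0.8·8.320 = 6.656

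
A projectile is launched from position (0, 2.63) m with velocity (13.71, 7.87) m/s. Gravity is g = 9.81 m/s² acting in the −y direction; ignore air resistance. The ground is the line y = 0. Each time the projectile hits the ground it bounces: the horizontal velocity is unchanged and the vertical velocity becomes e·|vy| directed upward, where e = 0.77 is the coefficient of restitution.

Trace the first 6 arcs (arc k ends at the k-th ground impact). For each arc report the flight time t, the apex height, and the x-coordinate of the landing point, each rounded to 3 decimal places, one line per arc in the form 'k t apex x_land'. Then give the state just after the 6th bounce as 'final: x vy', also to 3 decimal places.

1 1.888 5.787 25.890
2 1.673 3.431 48.823
3 1.288 2.034 66.481
4 0.992 1.206 80.078
5 0.764 0.715 90.548
6 0.588 0.424 98.610
final: 98.610 2.221

Arc 1: start y=2.630, vy=7.870 → t=1.888, apex=5.787, x_land=25.890, impact vy=-10.655
  bounce: vy ← 0.77·10.655 = 8.205
Arc 2: start y=0.000, vy=8.205 → t=1.673, apex=3.431, x_land=48.823, impact vy=-8.205
  bounce: vy ← 0.77·8.205 = 6.318
Arc 3: start y=0.000, vy=6.318 → t=1.288, apex=2.034, x_land=66.481, impact vy=-6.318
  bounce: vy ← 0.77·6.318 = 4.865
Arc 4: start y=0.000, vy=4.865 → t=0.992, apex=1.206, x_land=80.078, impact vy=-4.865
  bounce: vy ← 0.77·4.865 = 3.746
Arc 5: start y=0.000, vy=3.746 → t=0.764, apex=0.715, x_land=90.548, impact vy=-3.746
  bounce: vy ← 0.77·3.746 = 2.884
Arc 6: start y=0.000, vy=2.884 → t=0.588, apex=0.424, x_land=98.610, impact vy=-2.884
  bounce: vy ← 0.77·2.884 = 2.221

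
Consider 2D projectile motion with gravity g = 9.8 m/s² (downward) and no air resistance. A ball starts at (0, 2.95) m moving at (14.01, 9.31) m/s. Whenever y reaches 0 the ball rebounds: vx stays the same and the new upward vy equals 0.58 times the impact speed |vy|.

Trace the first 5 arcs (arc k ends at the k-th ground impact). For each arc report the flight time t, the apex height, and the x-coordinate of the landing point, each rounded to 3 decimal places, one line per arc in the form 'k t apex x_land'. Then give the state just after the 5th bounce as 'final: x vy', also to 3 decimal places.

Arc 1: start y=2.950, vy=9.310 → t=2.177, apex=7.372, x_land=30.494, impact vy=-12.021
  bounce: vy ← 0.58·12.021 = 6.972
Arc 2: start y=0.000, vy=6.972 → t=1.423, apex=2.480, x_land=50.428, impact vy=-6.972
  bounce: vy ← 0.58·6.972 = 4.044
Arc 3: start y=0.000, vy=4.044 → t=0.825, apex=0.834, x_land=61.990, impact vy=-4.044
  bounce: vy ← 0.58·4.044 = 2.345
Arc 4: start y=0.000, vy=2.345 → t=0.479, apex=0.281, x_land=68.696, impact vy=-2.345
  bounce: vy ← 0.58·2.345 = 1.360
Arc 5: start y=0.000, vy=1.360 → t=0.278, apex=0.094, x_land=72.585, impact vy=-1.360
  bounce: vy ← 0.58·1.360 = 0.789

1 2.177 7.372 30.494
2 1.423 2.480 50.428
3 0.825 0.834 61.990
4 0.479 0.281 68.696
5 0.278 0.094 72.585
final: 72.585 0.789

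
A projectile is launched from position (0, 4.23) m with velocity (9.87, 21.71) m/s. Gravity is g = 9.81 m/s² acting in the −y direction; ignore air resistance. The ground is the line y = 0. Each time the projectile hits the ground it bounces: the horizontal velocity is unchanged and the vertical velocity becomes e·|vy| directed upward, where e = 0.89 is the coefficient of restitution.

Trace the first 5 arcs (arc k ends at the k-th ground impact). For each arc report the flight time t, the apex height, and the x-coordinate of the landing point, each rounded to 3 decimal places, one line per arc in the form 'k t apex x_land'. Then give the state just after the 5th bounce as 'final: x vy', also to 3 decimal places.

1 4.613 28.253 45.531
2 4.272 22.379 87.695
3 3.802 17.726 125.222
4 3.384 14.041 158.620
5 3.012 11.122 188.345
final: 188.345 13.147

Arc 1: start y=4.230, vy=21.710 → t=4.613, apex=28.253, x_land=45.531, impact vy=-23.544
  bounce: vy ← 0.89·23.544 = 20.954
Arc 2: start y=0.000, vy=20.954 → t=4.272, apex=22.379, x_land=87.695, impact vy=-20.954
  bounce: vy ← 0.89·20.954 = 18.649
Arc 3: start y=0.000, vy=18.649 → t=3.802, apex=17.726, x_land=125.222, impact vy=-18.649
  bounce: vy ← 0.89·18.649 = 16.598
Arc 4: start y=0.000, vy=16.598 → t=3.384, apex=14.041, x_land=158.620, impact vy=-16.598
  bounce: vy ← 0.89·16.598 = 14.772
Arc 5: start y=0.000, vy=14.772 → t=3.012, apex=11.122, x_land=188.345, impact vy=-14.772
  bounce: vy ← 0.89·14.772 = 13.147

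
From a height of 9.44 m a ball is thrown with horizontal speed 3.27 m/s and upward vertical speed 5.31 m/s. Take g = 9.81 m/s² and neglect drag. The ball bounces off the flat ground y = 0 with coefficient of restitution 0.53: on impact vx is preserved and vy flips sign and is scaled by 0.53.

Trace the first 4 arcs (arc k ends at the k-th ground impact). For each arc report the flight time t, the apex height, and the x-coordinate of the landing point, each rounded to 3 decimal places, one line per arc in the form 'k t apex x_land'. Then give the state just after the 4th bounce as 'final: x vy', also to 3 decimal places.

1 2.030 10.877 6.640
2 1.578 3.055 11.801
3 0.837 0.858 14.537
4 0.443 0.241 15.987
final: 15.987 1.153

Arc 1: start y=9.440, vy=5.310 → t=2.030, apex=10.877, x_land=6.640, impact vy=-14.609
  bounce: vy ← 0.53·14.609 = 7.743
Arc 2: start y=0.000, vy=7.743 → t=1.578, apex=3.055, x_land=11.801, impact vy=-7.743
  bounce: vy ← 0.53·7.743 = 4.104
Arc 3: start y=0.000, vy=4.104 → t=0.837, apex=0.858, x_land=14.537, impact vy=-4.104
  bounce: vy ← 0.53·4.104 = 2.175
Arc 4: start y=0.000, vy=2.175 → t=0.443, apex=0.241, x_land=15.987, impact vy=-2.175
  bounce: vy ← 0.53·2.175 = 1.153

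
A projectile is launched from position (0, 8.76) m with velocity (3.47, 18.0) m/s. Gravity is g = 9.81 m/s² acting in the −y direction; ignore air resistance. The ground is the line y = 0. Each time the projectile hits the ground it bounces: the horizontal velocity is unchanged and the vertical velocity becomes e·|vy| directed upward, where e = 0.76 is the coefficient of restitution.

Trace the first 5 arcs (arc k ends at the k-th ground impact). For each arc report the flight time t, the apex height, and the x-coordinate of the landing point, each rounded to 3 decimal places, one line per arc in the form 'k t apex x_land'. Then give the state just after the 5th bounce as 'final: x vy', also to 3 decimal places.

Arc 1: start y=8.760, vy=18.000 → t=4.105, apex=25.274, x_land=14.244, impact vy=-22.268
  bounce: vy ← 0.76·22.268 = 16.924
Arc 2: start y=0.000, vy=16.924 → t=3.450, apex=14.598, x_land=26.216, impact vy=-16.924
  bounce: vy ← 0.76·16.924 = 12.862
Arc 3: start y=0.000, vy=12.862 → t=2.622, apex=8.432, x_land=35.315, impact vy=-12.862
  bounce: vy ← 0.76·12.862 = 9.775
Arc 4: start y=0.000, vy=9.775 → t=1.993, apex=4.870, x_land=42.231, impact vy=-9.775
  bounce: vy ← 0.76·9.775 = 7.429
Arc 5: start y=0.000, vy=7.429 → t=1.515, apex=2.813, x_land=47.487, impact vy=-7.429
  bounce: vy ← 0.76·7.429 = 5.646

1 4.105 25.274 14.244
2 3.450 14.598 26.216
3 2.622 8.432 35.315
4 1.993 4.870 42.231
5 1.515 2.813 47.487
final: 47.487 5.646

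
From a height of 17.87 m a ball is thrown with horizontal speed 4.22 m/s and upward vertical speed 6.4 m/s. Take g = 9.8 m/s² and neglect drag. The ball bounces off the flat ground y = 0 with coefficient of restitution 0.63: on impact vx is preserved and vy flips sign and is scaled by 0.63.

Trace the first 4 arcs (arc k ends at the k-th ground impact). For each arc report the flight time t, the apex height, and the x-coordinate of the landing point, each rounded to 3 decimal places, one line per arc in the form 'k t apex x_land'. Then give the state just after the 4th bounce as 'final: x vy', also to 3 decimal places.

Arc 1: start y=17.870, vy=6.400 → t=2.671, apex=19.960, x_land=11.273, impact vy=-19.779
  bounce: vy ← 0.63·19.779 = 12.461
Arc 2: start y=0.000, vy=12.461 → t=2.543, apex=7.922, x_land=22.005, impact vy=-12.461
  bounce: vy ← 0.63·12.461 = 7.850
Arc 3: start y=0.000, vy=7.850 → t=1.602, apex=3.144, x_land=28.765, impact vy=-7.850
  bounce: vy ← 0.63·7.850 = 4.946
Arc 4: start y=0.000, vy=4.946 → t=1.009, apex=1.248, x_land=33.025, impact vy=-4.946
  bounce: vy ← 0.63·4.946 = 3.116

1 2.671 19.960 11.273
2 2.543 7.922 22.005
3 1.602 3.144 28.765
4 1.009 1.248 33.025
final: 33.025 3.116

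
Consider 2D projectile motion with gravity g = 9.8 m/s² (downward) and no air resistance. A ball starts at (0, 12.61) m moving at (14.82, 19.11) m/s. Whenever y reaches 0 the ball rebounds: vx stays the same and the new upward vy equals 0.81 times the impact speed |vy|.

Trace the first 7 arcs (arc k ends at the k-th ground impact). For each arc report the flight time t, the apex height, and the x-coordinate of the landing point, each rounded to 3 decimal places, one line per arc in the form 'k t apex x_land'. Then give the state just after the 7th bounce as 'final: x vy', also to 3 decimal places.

1 4.475 31.242 66.321
2 4.091 20.498 126.943
3 3.313 13.449 176.048
4 2.684 8.824 215.823
5 2.174 5.789 248.040
6 1.761 3.798 274.136
7 1.426 2.492 295.274
final: 295.274 5.661

Arc 1: start y=12.610, vy=19.110 → t=4.475, apex=31.242, x_land=66.321, impact vy=-24.746
  bounce: vy ← 0.81·24.746 = 20.044
Arc 2: start y=0.000, vy=20.044 → t=4.091, apex=20.498, x_land=126.943, impact vy=-20.044
  bounce: vy ← 0.81·20.044 = 16.236
Arc 3: start y=0.000, vy=16.236 → t=3.313, apex=13.449, x_land=176.048, impact vy=-16.236
  bounce: vy ← 0.81·16.236 = 13.151
Arc 4: start y=0.000, vy=13.151 → t=2.684, apex=8.824, x_land=215.823, impact vy=-13.151
  bounce: vy ← 0.81·13.151 = 10.652
Arc 5: start y=0.000, vy=10.652 → t=2.174, apex=5.789, x_land=248.040, impact vy=-10.652
  bounce: vy ← 0.81·10.652 = 8.628
Arc 6: start y=0.000, vy=8.628 → t=1.761, apex=3.798, x_land=274.136, impact vy=-8.628
  bounce: vy ← 0.81·8.628 = 6.989
Arc 7: start y=0.000, vy=6.989 → t=1.426, apex=2.492, x_land=295.274, impact vy=-6.989
  bounce: vy ← 0.81·6.989 = 5.661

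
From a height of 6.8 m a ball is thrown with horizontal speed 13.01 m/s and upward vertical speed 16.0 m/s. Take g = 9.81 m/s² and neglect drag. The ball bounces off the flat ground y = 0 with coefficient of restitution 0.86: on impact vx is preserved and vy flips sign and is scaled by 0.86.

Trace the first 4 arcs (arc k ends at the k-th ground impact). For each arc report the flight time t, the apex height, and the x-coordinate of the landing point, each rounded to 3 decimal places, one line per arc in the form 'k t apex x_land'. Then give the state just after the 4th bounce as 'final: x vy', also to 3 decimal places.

Arc 1: start y=6.800, vy=16.000 → t=3.643, apex=19.848, x_land=47.390, impact vy=-19.734
  bounce: vy ← 0.86·19.734 = 16.971
Arc 2: start y=0.000, vy=16.971 → t=3.460, apex=14.680, x_land=92.403, impact vy=-16.971
  bounce: vy ← 0.86·16.971 = 14.595
Arc 3: start y=0.000, vy=14.595 → t=2.976, apex=10.857, x_land=131.115, impact vy=-14.595
  bounce: vy ← 0.86·14.595 = 12.552
Arc 4: start y=0.000, vy=12.552 → t=2.559, apex=8.030, x_land=164.407, impact vy=-12.552
  bounce: vy ← 0.86·12.552 = 10.794

1 3.643 19.848 47.390
2 3.460 14.680 92.403
3 2.976 10.857 131.115
4 2.559 8.030 164.407
final: 164.407 10.794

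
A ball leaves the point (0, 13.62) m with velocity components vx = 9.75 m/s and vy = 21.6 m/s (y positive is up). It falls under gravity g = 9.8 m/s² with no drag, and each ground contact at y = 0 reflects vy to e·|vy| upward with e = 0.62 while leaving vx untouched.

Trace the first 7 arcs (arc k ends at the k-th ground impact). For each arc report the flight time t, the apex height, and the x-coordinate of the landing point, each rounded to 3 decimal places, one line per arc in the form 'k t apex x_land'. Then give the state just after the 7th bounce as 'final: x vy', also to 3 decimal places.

1 4.968 37.424 48.435
2 3.427 14.386 81.847
3 2.125 5.530 102.563
4 1.317 2.126 115.406
5 0.817 0.817 123.369
6 0.506 0.314 128.306
7 0.314 0.121 131.367
final: 131.367 0.954

Arc 1: start y=13.620, vy=21.600 → t=4.968, apex=37.424, x_land=48.435, impact vy=-27.083
  bounce: vy ← 0.62·27.083 = 16.792
Arc 2: start y=0.000, vy=16.792 → t=3.427, apex=14.386, x_land=81.847, impact vy=-16.792
  bounce: vy ← 0.62·16.792 = 10.411
Arc 3: start y=0.000, vy=10.411 → t=2.125, apex=5.530, x_land=102.563, impact vy=-10.411
  bounce: vy ← 0.62·10.411 = 6.455
Arc 4: start y=0.000, vy=6.455 → t=1.317, apex=2.126, x_land=115.406, impact vy=-6.455
  bounce: vy ← 0.62·6.455 = 4.002
Arc 5: start y=0.000, vy=4.002 → t=0.817, apex=0.817, x_land=123.369, impact vy=-4.002
  bounce: vy ← 0.62·4.002 = 2.481
Arc 6: start y=0.000, vy=2.481 → t=0.506, apex=0.314, x_land=128.306, impact vy=-2.481
  bounce: vy ← 0.62·2.481 = 1.538
Arc 7: start y=0.000, vy=1.538 → t=0.314, apex=0.121, x_land=131.367, impact vy=-1.538
  bounce: vy ← 0.62·1.538 = 0.954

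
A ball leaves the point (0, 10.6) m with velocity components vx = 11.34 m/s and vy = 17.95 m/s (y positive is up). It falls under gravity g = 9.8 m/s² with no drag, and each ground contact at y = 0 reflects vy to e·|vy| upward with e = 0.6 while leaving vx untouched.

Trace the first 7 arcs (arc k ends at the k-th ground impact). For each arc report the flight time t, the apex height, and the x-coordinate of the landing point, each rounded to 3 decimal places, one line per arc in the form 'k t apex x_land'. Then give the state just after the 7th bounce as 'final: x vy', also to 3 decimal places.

Arc 1: start y=10.600, vy=17.950 → t=4.181, apex=27.039, x_land=47.409, impact vy=-23.021
  bounce: vy ← 0.6·23.021 = 13.813
Arc 2: start y=0.000, vy=13.813 → t=2.819, apex=9.734, x_land=79.375, impact vy=-13.813
  bounce: vy ← 0.6·13.813 = 8.288
Arc 3: start y=0.000, vy=8.288 → t=1.691, apex=3.504, x_land=98.555, impact vy=-8.288
  bounce: vy ← 0.6·8.288 = 4.973
Arc 4: start y=0.000, vy=4.973 → t=1.015, apex=1.262, x_land=110.063, impact vy=-4.973
  bounce: vy ← 0.6·4.973 = 2.984
Arc 5: start y=0.000, vy=2.984 → t=0.609, apex=0.454, x_land=116.968, impact vy=-2.984
  bounce: vy ← 0.6·2.984 = 1.790
Arc 6: start y=0.000, vy=1.790 → t=0.365, apex=0.163, x_land=121.110, impact vy=-1.790
  bounce: vy ← 0.6·1.790 = 1.074
Arc 7: start y=0.000, vy=1.074 → t=0.219, apex=0.059, x_land=123.596, impact vy=-1.074
  bounce: vy ← 0.6·1.074 = 0.644

1 4.181 27.039 47.409
2 2.819 9.734 79.375
3 1.691 3.504 98.555
4 1.015 1.262 110.063
5 0.609 0.454 116.968
6 0.365 0.163 121.110
7 0.219 0.059 123.596
final: 123.596 0.644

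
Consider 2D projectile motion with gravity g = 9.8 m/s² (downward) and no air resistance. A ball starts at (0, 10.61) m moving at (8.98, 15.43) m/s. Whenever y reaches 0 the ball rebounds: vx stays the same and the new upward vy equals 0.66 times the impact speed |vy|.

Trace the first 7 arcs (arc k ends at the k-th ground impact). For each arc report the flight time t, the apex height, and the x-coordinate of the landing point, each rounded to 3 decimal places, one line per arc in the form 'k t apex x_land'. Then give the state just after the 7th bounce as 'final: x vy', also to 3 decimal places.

Arc 1: start y=10.610, vy=15.430 → t=3.730, apex=22.757, x_land=33.491, impact vy=-21.120
  bounce: vy ← 0.66·21.120 = 13.939
Arc 2: start y=0.000, vy=13.939 → t=2.845, apex=9.913, x_land=59.037, impact vy=-13.939
  bounce: vy ← 0.66·13.939 = 9.200
Arc 3: start y=0.000, vy=9.200 → t=1.877, apex=4.318, x_land=75.897, impact vy=-9.200
  bounce: vy ← 0.66·9.200 = 6.072
Arc 4: start y=0.000, vy=6.072 → t=1.239, apex=1.881, x_land=87.024, impact vy=-6.072
  bounce: vy ← 0.66·6.072 = 4.007
Arc 5: start y=0.000, vy=4.007 → t=0.818, apex=0.819, x_land=94.368, impact vy=-4.007
  bounce: vy ← 0.66·4.007 = 2.645
Arc 6: start y=0.000, vy=2.645 → t=0.540, apex=0.357, x_land=99.216, impact vy=-2.645
  bounce: vy ← 0.66·2.645 = 1.746
Arc 7: start y=0.000, vy=1.746 → t=0.356, apex=0.155, x_land=102.415, impact vy=-1.746
  bounce: vy ← 0.66·1.746 = 1.152

1 3.730 22.757 33.491
2 2.845 9.913 59.037
3 1.877 4.318 75.897
4 1.239 1.881 87.024
5 0.818 0.819 94.368
6 0.540 0.357 99.216
7 0.356 0.155 102.415
final: 102.415 1.152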